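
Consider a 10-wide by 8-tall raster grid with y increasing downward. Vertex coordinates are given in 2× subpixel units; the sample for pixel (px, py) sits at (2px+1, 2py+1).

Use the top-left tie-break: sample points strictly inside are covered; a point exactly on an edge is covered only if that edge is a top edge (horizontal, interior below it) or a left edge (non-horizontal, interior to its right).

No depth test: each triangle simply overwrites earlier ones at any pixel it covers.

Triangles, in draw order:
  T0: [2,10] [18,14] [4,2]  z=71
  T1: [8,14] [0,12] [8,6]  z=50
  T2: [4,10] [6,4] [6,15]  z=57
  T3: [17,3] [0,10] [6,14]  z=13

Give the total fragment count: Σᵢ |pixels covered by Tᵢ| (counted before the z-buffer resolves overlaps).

T0:
  2·area = 136  (B↔C swapped to make it positive)
  edge (2, 10)→(4, 2): d=(2,-8) top-left  bias=+0
  edge (4, 2)→(18, 14): d=(14,12) right/bottom  bias=-1
  edge (18, 14)→(2, 10): d=(-16,-4) top-left  bias=+0
    (2,1)@(5, 3): e=[10,2,124] → X
    (3,1)@(7, 3): e=[26,-22,132] → .
    (2,2)@(5, 5): e=[14,30,92] → X
    (3,2)@(7, 5): e=[30,6,100] → X
    (4,2)@(9, 5): e=[46,-18,108] → .
    (1,3)@(3, 7): e=[2,82,52] → X
    (4,3)@(9, 7): e=[50,10,76] → X
    (5,3)@(11, 7): e=[66,-14,84] → .
    (1,4)@(3, 9): e=[6,110,20] → X
    (5,4)@(11, 9): e=[70,14,52] → X
    (6,4)@(13, 9): e=[86,-10,60] → .
    (1,5)@(3, 11): e=[10,138,-12] → .
  covered (17 px):
    . . . . . . . . . .
    . . X . . . . . . .
    . . X X . . . . . .
    . X X X X . . . . .
    . X X X X X . . . .
    . . . X X X X . . .
    . . . . . . . X . .
    . . . . . . . . . .
T1:
  2·area = 64
  edge (8, 14)→(0, 12): d=(-8,-2) top-left  bias=+0
  edge (0, 12)→(8, 6): d=(8,-6) top-left  bias=+0
  edge (8, 6)→(8, 14): d=(0,8) right/bottom  bias=-1
    (3,3)@(7, 7): e=[54,2,8] → X
    (4,3)@(9, 7): e=[58,14,-8] → .
    (2,4)@(5, 9): e=[34,6,24] → X
    (4,4)@(9, 9): e=[42,30,-8] → .
    (1,5)@(3, 11): e=[14,10,40] → X
    (4,5)@(9, 11): e=[26,46,-8] → .
    (1,6)@(3, 13): e=[-2,26,40] → .
    (2,6)@(5, 13): e=[2,38,24] → X
    (4,6)@(9, 13): e=[10,62,-8] → .
    (2,7)@(5, 15): e=[-14,54,24] → .
    (3,7)@(7, 15): e=[-10,66,8] → .
  covered (8 px):
    . . . . . . . . . .
    . . . . . . . . . .
    . . . . . . . . . .
    . . . X . . . . . .
    . . X X . . . . . .
    . X X X . . . . . .
    . . X X . . . . . .
    . . . . . . . . . .
T2:
  2·area = 22
  edge (4, 10)→(6, 4): d=(2,-6) top-left  bias=+0
  edge (6, 4)→(6, 15): d=(0,11) right/bottom  bias=-1
  edge (6, 15)→(4, 10): d=(-2,-5) top-left  bias=+0
    (3,0)@(7, 1): e=[0,-11,33] → .  [on edge]
    (2,3)@(5, 7): e=[0,11,11] → X  [on edge]
    (3,3)@(7, 7): e=[12,-11,21] → .
    (2,4)@(5, 9): e=[4,11,7] → X
    (3,4)@(7, 9): e=[16,-11,17] → .
    (2,5)@(5, 11): e=[8,11,3] → X
    (3,5)@(7, 11): e=[20,-11,13] → .
    (1,6)@(3, 13): e=[0,33,-11] → .  [on edge]
    (2,6)@(5, 13): e=[12,11,-1] → .
  covered (3 px):
    . . . . . . . . . .
    . . . . . . . . . .
    . . . . . . . . . .
    . . X . . . . . . .
    . . X . . . . . . .
    . . X . . . . . . .
    . . . . . . . . . .
    . . . . . . . . . .
T3:
  2·area = 110  (B↔C swapped to make it positive)
  edge (17, 3)→(6, 14): d=(-11,11) right/bottom  bias=-1
  edge (6, 14)→(0, 10): d=(-6,-4) top-left  bias=+0
  edge (0, 10)→(17, 3): d=(17,-7) top-left  bias=+0
    (9,0)@(19, 1): e=[0,130,-20] → .  [on edge]
    (8,1)@(17, 3): e=[0,110,0] → .  [on edge]
    (6,2)@(13, 5): e=[22,82,6] → X
    (7,2)@(15, 5): e=[0,90,20] → .  [on edge]
    (4,3)@(9, 7): e=[44,54,12] → X
    (5,3)@(11, 7): e=[22,62,26] → X
    (6,3)@(13, 7): e=[0,70,40] → .  [on edge]
    (1,4)@(3, 9): e=[88,18,4] → X
    (2,4)@(5, 9): e=[66,26,18] → X
    (3,4)@(7, 9): e=[44,34,32] → X
    (5,4)@(11, 9): e=[0,50,60] → .  [on edge]
    (1,5)@(3, 11): e=[66,6,38] → X
    (4,5)@(9, 11): e=[0,30,80] → .  [on edge]
    (3,6)@(7, 13): e=[0,10,100] → .  [on edge]
    (2,7)@(5, 15): e=[0,-10,120] → .  [on edge]
  covered (11 px):
    . . . . . . . . . .
    . . . . . . . . . .
    . . . . . . X . . .
    . . . . X X . . . .
    . X X X X . . . . .
    . X X X . . . . . .
    . . X . . . . . . .
    . . . . . . . . . .

Final: 39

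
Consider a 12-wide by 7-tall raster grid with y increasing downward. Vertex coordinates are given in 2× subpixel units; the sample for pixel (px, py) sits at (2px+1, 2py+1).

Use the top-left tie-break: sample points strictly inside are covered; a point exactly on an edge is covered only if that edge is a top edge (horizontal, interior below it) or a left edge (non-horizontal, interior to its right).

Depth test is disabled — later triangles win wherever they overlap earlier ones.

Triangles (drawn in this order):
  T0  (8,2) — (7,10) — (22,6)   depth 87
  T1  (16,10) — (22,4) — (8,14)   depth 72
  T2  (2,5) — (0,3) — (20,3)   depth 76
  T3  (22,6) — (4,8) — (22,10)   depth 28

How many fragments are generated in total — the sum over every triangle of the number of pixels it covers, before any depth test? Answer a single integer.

T0:
  2·area = 116  (B↔C swapped to make it positive)
  edge (8, 2)→(22, 6): d=(14,4) right/bottom  bias=-1
  edge (22, 6)→(7, 10): d=(-15,4) right/bottom  bias=-1
  edge (7, 10)→(8, 2): d=(1,-8) top-left  bias=+0
    (4,1)@(9, 3): e=[10,97,9] → #
    (5,1)@(11, 3): e=[2,89,25] → #
    (6,1)@(13, 3): e=[-6,81,41] → ·
    (4,2)@(9, 5): e=[38,67,11] → #
    (6,2)@(13, 5): e=[22,51,43] → #
    (7,2)@(15, 5): e=[14,43,59] → #
    (8,2)@(17, 5): e=[6,35,75] → #
    (9,2)@(19, 5): e=[-2,27,91] → ·
    (4,3)@(9, 7): e=[66,37,13] → #
    (9,3)@(19, 7): e=[26,-3,93] → ·
    (4,4)@(9, 9): e=[94,7,15] → #
    (5,4)@(11, 9): e=[86,-1,31] → ·
  covered (13 px):
    · · · · · · · · · · · ·
    · · · · # # · · · · · ·
    · · · · # # # # # · · ·
    · · · · # # # # # · · ·
    · · · · # · · · · · · ·
    · · · · · · · · · · · ·
    · · · · · · · · · · · ·
T1:
  2·area = 24  (B↔C swapped to make it positive)
  edge (16, 10)→(8, 14): d=(-8,4) right/bottom  bias=-1
  edge (8, 14)→(22, 4): d=(14,-10) top-left  bias=+0
  edge (22, 4)→(16, 10): d=(-6,6) right/bottom  bias=-1
    (11,1)@(23, 3): e=[28,-4,0] → ·  [on edge]
    (10,2)@(21, 5): e=[20,4,0] → ·  [on edge]
    (9,3)@(19, 7): e=[12,12,0] → ·  [on edge]
    (7,4)@(15, 9): e=[12,0,12] → #  [on edge]
    (8,4)@(17, 9): e=[4,20,0] → ·  [on edge]
    (6,5)@(13, 11): e=[4,8,12] → #
    (7,5)@(15, 11): e=[-4,28,0] → ·  [on edge]
    (6,6)@(13, 13): e=[-12,36,0] → ·  [on edge]
  covered (2 px):
    · · · · · · · · · · · ·
    · · · · · · · · · · · ·
    · · · · · · · · · · · ·
    · · · · · · · · · · · ·
    · · · · · · · # · · · ·
    · · · · · · # · · · · ·
    · · · · · · · · · · · ·
T2:
  2·area = 40
  edge (2, 5)→(0, 3): d=(-2,-2) top-left  bias=+0
  edge (0, 3)→(20, 3): d=(20,0) top-left  bias=+0
  edge (20, 3)→(2, 5): d=(-18,2) right/bottom  bias=-1
    (0,1)@(1, 3): e=[2,0,38] → #  [on edge]
    (1,1)@(3, 3): e=[6,0,34] → #  [on edge]
    (2,1)@(5, 3): e=[10,0,30] → #  [on edge]
    (3,1)@(7, 3): e=[14,0,26] → #  [on edge]
    (4,1)@(9, 3): e=[18,0,22] → #  [on edge]
    (5,1)@(11, 3): e=[22,0,18] → #  [on edge]
    (6,1)@(13, 3): e=[26,0,14] → #  [on edge]
    (7,1)@(15, 3): e=[30,0,10] → #  [on edge]
    (8,1)@(17, 3): e=[34,0,6] → #  [on edge]
    (9,1)@(19, 3): e=[38,0,2] → #  [on edge]
    (10,1)@(21, 3): e=[42,0,-2] → ·  [on edge]
    (11,1)@(23, 3): e=[46,0,-6] → ·  [on edge]
  covered (10 px):
    · · · · · · · · · · · ·
    # # # # # # # # # # · ·
    · · · · · · · · · · · ·
    · · · · · · · · · · · ·
    · · · · · · · · · · · ·
    · · · · · · · · · · · ·
    · · · · · · · · · · · ·
T3:
  2·area = 72  (B↔C swapped to make it positive)
  edge (22, 6)→(22, 10): d=(0,4) right/bottom  bias=-1
  edge (22, 10)→(4, 8): d=(-18,-2) top-left  bias=+0
  edge (4, 8)→(22, 6): d=(18,-2) top-left  bias=+0
    (6,3)@(13, 7): e=[36,36,0] → #  [on edge]
    (7,3)@(15, 7): e=[28,40,4] → #
    (8,3)@(17, 7): e=[20,44,8] → #
    (9,3)@(19, 7): e=[12,48,12] → #
    (10,3)@(21, 7): e=[4,52,16] → #
    (11,3)@(23, 7): e=[-4,56,20] → ·
    (6,4)@(13, 9): e=[36,0,36] → #  [on edge]
    (11,4)@(23, 9): e=[-4,20,56] → ·
    (6,5)@(13, 11): e=[36,-36,72] → ·
    (7,5)@(15, 11): e=[28,-32,76] → ·
    (8,5)@(17, 11): e=[20,-28,80] → ·
    (9,5)@(19, 11): e=[12,-24,84] → ·
  covered (10 px):
    · · · · · · · · · · · ·
    · · · · · · · · · · · ·
    · · · · · · · · · · · ·
    · · · · · · # # # # # ·
    · · · · · · # # # # # ·
    · · · · · · · · · · · ·
    · · · · · · · · · · · ·

Result: 35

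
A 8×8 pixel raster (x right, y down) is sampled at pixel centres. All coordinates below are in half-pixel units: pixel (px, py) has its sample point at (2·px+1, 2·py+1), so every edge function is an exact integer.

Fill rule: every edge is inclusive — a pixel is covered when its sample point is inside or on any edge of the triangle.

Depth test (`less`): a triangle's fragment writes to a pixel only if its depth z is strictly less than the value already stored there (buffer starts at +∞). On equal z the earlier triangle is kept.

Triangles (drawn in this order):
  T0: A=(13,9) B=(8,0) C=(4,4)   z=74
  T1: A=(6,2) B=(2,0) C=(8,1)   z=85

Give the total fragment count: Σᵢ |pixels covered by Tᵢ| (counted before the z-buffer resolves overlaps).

T0:
  2·area = 56  (B↔C swapped to make it positive)
  edge (13, 9)→(4, 4): d=(-9,-5) inclusive
  edge (4, 4)→(8, 0): d=(4,-4) inclusive
  edge (8, 0)→(13, 9): d=(5,9) inclusive
    (3,0)@(7, 1): e=[42,0,14] → X  [on edge]
    (4,0)@(9, 1): e=[52,8,-4] → .
    (2,1)@(5, 3): e=[14,0,42] → X  [on edge]
    (4,1)@(9, 3): e=[34,16,6] → X
    (5,1)@(11, 3): e=[44,24,-12] → .
    (1,2)@(3, 5): e=[-14,0,70] → .  [on edge]
    (2,2)@(5, 5): e=[-4,8,52] → .
    (3,2)@(7, 5): e=[6,16,34] → X
    (5,2)@(11, 5): e=[26,32,-2] → .
    (0,3)@(1, 7): e=[-42,0,98] → .  [on edge]
    (3,3)@(7, 7): e=[-12,24,44] → .
    (4,3)@(9, 7): e=[-2,32,26] → .
    (6,4)@(13, 9): e=[0,56,0] → X  [on edge]
  covered (8 px):
    . . . X . . . .
    . . X X X . . .
    . . . X X . . .
    . . . . . X . .
    . . . . . . X .
    . . . . . . . .
    . . . . . . . .
    . . . . . . . .
T1:
  2·area = 8
  edge (6, 2)→(2, 0): d=(-4,-2) inclusive
  edge (2, 0)→(8, 1): d=(6,1) inclusive
  edge (8, 1)→(6, 2): d=(-2,1) inclusive
    (2,0)@(5, 1): e=[2,3,3] → X
    (3,0)@(7, 1): e=[6,1,1] → X
    (4,0)@(9, 1): e=[10,-1,-1] → .
    (2,1)@(5, 3): e=[-6,15,-1] → .
    (3,1)@(7, 3): e=[-2,13,-3] → .
  covered (2 px):
    . . X X . . . .
    . . . . . . . .
    . . . . . . . .
    . . . . . . . .
    . . . . . . . .
    . . . . . . . .
    . . . . . . . .
    . . . . . . . .

Result: 10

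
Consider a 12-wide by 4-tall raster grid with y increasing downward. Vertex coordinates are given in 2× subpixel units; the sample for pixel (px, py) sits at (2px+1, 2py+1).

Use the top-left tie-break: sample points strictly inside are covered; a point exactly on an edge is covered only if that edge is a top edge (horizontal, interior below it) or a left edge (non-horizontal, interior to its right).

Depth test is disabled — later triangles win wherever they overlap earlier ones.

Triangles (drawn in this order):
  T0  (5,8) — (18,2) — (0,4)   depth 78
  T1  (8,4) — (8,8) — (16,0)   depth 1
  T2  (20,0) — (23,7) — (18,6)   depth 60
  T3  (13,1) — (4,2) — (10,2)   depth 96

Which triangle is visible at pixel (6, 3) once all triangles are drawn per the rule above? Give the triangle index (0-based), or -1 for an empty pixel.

T0:
  2·area = 82  (B↔C swapped to make it positive)
  edge (5, 8)→(0, 4): d=(-5,-4) top-left  bias=+0
  edge (0, 4)→(18, 2): d=(18,-2) top-left  bias=+0
  edge (18, 2)→(5, 8): d=(-13,6) right/bottom  bias=-1
    (4,1)@(9, 3): e=[41,0,41] → █  [on edge]
    (5,1)@(11, 3): e=[49,4,29] → █
    (6,1)@(13, 3): e=[57,8,17] → █
    (7,1)@(15, 3): e=[65,12,5] → █
    (8,1)@(17, 3): e=[73,16,-7] → ·
    (1,2)@(3, 5): e=[7,24,51] → █
    (2,2)@(5, 5): e=[15,28,39] → █
    (3,2)@(7, 5): e=[23,32,27] → █
    (6,2)@(13, 5): e=[47,44,-9] → ·
    (7,2)@(15, 5): e=[55,48,-21] → ·
    (1,3)@(3, 7): e=[-3,60,25] → ·
    (2,3)@(5, 7): e=[5,64,13] → █
  covered (11 px):
    · · · · · · · · · · · ·
    · · · · █ █ █ █ · · · ·
    · █ █ █ █ █ · · · · · ·
    · · █ █ · · · · · · · ·
T1:
  2·area = 32  (B↔C swapped to make it positive)
  edge (8, 4)→(16, 0): d=(8,-4) top-left  bias=+0
  edge (16, 0)→(8, 8): d=(-8,8) right/bottom  bias=-1
  edge (8, 8)→(8, 4): d=(0,-4) top-left  bias=+0
    (7,0)@(15, 1): e=[4,0,28] → ·  [on edge]
    (5,1)@(11, 3): e=[4,16,12] → █
    (6,1)@(13, 3): e=[12,0,20] → ·  [on edge]
    (4,2)@(9, 5): e=[12,16,4] → █
    (5,2)@(11, 5): e=[20,0,12] → ·  [on edge]
    (4,3)@(9, 7): e=[28,0,4] → ·  [on edge]
  covered (2 px):
    · · · · · · · · · · · ·
    · · · · · █ · · · · · ·
    · · · · █ · · · · · · ·
    · · · · · · · · · · · ·
T2:
  2·area = 32
  edge (20, 0)→(23, 7): d=(3,7) right/bottom  bias=-1
  edge (23, 7)→(18, 6): d=(-5,-1) top-left  bias=+0
  edge (18, 6)→(20, 0): d=(2,-6) top-left  bias=+0
    (1,1)@(3, 3): e=[128,0,-96] → ·  [on edge]
    (9,1)@(19, 3): e=[16,16,0] → █  [on edge]
    (10,1)@(21, 3): e=[2,18,12] → █
    (11,1)@(23, 3): e=[-12,20,24] → ·
    (6,2)@(13, 5): e=[64,0,-32] → ·  [on edge]
    (9,2)@(19, 5): e=[22,6,4] → █
    (11,2)@(23, 5): e=[-6,10,28] → ·
    (9,3)@(19, 7): e=[28,-4,8] → ·
    (10,3)@(21, 7): e=[14,-2,20] → ·
    (11,3)@(23, 7): e=[0,0,32] → ·  [on edge]
  covered (4 px):
    · · · · · · · · · · · ·
    · · · · · · · · · █ █ ·
    · · · · · · · · · █ █ ·
    · · · · · · · · · · · ·
T3:
  2·area = 6  (B↔C swapped to make it positive)
  edge (13, 1)→(10, 2): d=(-3,1) right/bottom  bias=-1
  edge (10, 2)→(4, 2): d=(-6,0) right/bottom  bias=-1
  edge (4, 2)→(13, 1): d=(9,-1) top-left  bias=+0
    (6,0)@(13, 1): e=[0,6,0] → ·  [on edge]
    (3,1)@(7, 3): e=[0,-6,12] → ·  [on edge]
    (0,2)@(1, 5): e=[0,-18,24] → ·  [on edge]
  covered (0 px):
    · · · · · · · · · · · ·
    · · · · · · · · · · · ·
    · · · · · · · · · · · ·
    · · · · · · · · · · · ·

Z-buffer (winner per pixel, '.' = empty):
  . . . . . . . . . . . .
  . . . . 0 1 0 0 . 2 2 .
  . 0 0 0 1 0 . . . 2 2 .
  . . 0 0 . . . . . . . .

Answer: -1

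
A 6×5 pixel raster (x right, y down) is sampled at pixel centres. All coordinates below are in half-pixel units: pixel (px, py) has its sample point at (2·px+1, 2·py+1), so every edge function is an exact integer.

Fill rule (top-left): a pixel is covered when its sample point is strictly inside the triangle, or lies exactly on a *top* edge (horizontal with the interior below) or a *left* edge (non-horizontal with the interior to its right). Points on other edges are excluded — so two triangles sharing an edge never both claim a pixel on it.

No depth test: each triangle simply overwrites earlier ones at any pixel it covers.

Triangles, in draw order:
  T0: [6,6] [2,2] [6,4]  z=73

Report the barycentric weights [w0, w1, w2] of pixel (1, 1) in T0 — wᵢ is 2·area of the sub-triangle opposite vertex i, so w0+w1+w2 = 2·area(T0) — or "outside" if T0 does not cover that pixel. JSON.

T0:
  2·area = 8
  edge (6, 6)→(2, 2): d=(-4,-4) top-left  bias=+0
  edge (2, 2)→(6, 4): d=(4,2) right/bottom  bias=-1
  edge (6, 4)→(6, 6): d=(0,2) right/bottom  bias=-1
    (0,0)@(1, 1): e=[0,-2,10] → .  [on edge]
    (1,1)@(3, 3): e=[0,2,6] → X  [on edge]
    (2,1)@(5, 3): e=[8,-2,2] → .
    (1,2)@(3, 5): e=[-8,10,6] → .
    (2,2)@(5, 5): e=[0,6,2] → X  [on edge]
    (3,2)@(7, 5): e=[8,2,-2] → .
    (2,3)@(5, 7): e=[-8,14,2] → .
    (3,3)@(7, 7): e=[0,10,-2] → .  [on edge]
    (4,4)@(9, 9): e=[0,14,-6] → .  [on edge]
  covered (2 px):
    . . . . . .
    . X . . . .
    . . X . . .
    . . . . . .
    . . . . . .

Final: [2,6,0]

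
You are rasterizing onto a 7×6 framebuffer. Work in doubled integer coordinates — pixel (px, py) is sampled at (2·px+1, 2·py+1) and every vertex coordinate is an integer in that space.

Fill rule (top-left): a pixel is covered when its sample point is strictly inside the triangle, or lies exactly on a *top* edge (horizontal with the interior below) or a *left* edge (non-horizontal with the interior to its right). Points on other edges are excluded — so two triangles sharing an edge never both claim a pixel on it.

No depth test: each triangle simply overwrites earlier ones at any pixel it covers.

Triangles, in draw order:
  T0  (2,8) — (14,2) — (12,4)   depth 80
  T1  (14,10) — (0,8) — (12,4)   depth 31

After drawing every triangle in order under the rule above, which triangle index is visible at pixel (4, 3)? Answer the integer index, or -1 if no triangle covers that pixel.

T0:
  2·area = 12
  edge (2, 8)→(14, 2): d=(12,-6) top-left  bias=+0
  edge (14, 2)→(12, 4): d=(-2,2) right/bottom  bias=-1
  edge (12, 4)→(2, 8): d=(-10,4) right/bottom  bias=-1
    (6,1)@(13, 3): e=[6,0,6] → ·  [on edge]
    (4,2)@(9, 5): e=[6,4,2] → █
    (5,2)@(11, 5): e=[18,0,-6] → ·  [on edge]
    (4,3)@(9, 7): e=[30,0,-18] → ·  [on edge]
    (3,4)@(7, 9): e=[42,0,-30] → ·  [on edge]
    (2,5)@(5, 11): e=[54,0,-42] → ·  [on edge]
  covered (1 px):
    · · · · · · ·
    · · · · · · ·
    · · · · █ · ·
    · · · · · · ·
    · · · · · · ·
    · · · · · · ·
T1:
  2·area = 80
  edge (14, 10)→(0, 8): d=(-14,-2) top-left  bias=+0
  edge (0, 8)→(12, 4): d=(12,-4) top-left  bias=+0
  edge (12, 4)→(14, 10): d=(2,6) right/bottom  bias=-1
    (5,0)@(11, 1): e=[120,-40,0] → ·  [on edge]
    (4,2)@(9, 5): e=[60,0,20] → █  [on edge]
    (5,2)@(11, 5): e=[64,8,8] → █
    (6,2)@(13, 5): e=[68,16,-4] → ·
    (1,3)@(3, 7): e=[20,0,60] → █  [on edge]
    (2,3)@(5, 7): e=[24,8,48] → █
    (3,3)@(7, 7): e=[28,16,36] → █
    (6,3)@(13, 7): e=[40,40,0] → ·  [on edge]
    (1,4)@(3, 9): e=[-8,24,64] → ·
    (2,4)@(5, 9): e=[-4,32,52] → ·
    (3,4)@(7, 9): e=[0,40,40] → █  [on edge]
    (6,4)@(13, 9): e=[12,64,4] → █
  covered (11 px):
    · · · · · · ·
    · · · · · · ·
    · · · · █ █ ·
    · █ █ █ █ █ ·
    · · · █ █ █ █
    · · · · · · ·

Z-buffer (winner per pixel, '.' = empty):
  . . . . . . .
  . . . . . . .
  . . . . 1 1 .
  . 1 1 1 1 1 .
  . . . 1 1 1 1
  . . . . . . .

Final: 1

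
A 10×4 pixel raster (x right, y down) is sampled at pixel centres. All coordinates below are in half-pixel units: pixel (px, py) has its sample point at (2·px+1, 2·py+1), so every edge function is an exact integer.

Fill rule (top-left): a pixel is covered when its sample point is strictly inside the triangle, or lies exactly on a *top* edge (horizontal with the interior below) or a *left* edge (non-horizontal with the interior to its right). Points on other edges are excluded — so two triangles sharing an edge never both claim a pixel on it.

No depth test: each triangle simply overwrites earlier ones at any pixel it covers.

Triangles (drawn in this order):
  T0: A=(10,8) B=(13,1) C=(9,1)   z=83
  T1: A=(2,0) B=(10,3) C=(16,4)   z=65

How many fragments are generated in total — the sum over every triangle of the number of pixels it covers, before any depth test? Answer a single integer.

T0:
  2·area = 28  (B↔C swapped to make it positive)
  edge (10, 8)→(9, 1): d=(-1,-7) top-left  bias=+0
  edge (9, 1)→(13, 1): d=(4,0) top-left  bias=+0
  edge (13, 1)→(10, 8): d=(-3,7) right/bottom  bias=-1
    (0,0)@(1, 1): e=[-56,0,84] → ·  [on edge]
    (1,0)@(3, 1): e=[-42,0,70] → ·  [on edge]
    (2,0)@(5, 1): e=[-28,0,56] → ·  [on edge]
    (3,0)@(7, 1): e=[-14,0,42] → ·  [on edge]
    (4,0)@(9, 1): e=[0,0,28] → █  [on edge]
    (5,0)@(11, 1): e=[14,0,14] → █  [on edge]
    (6,0)@(13, 1): e=[28,0,0] → ·  [on edge]
    (7,0)@(15, 1): e=[42,0,-14] → ·  [on edge]
    (8,0)@(17, 1): e=[56,0,-28] → ·  [on edge]
    (9,0)@(19, 1): e=[70,0,-42] → ·  [on edge]
    (4,1)@(9, 3): e=[-2,8,22] → ·
    (5,1)@(11, 3): e=[12,8,8] → █
  covered (4 px):
    · · · · █ █ · · · ·
    · · · · · █ · · · ·
    · · · · · █ · · · ·
    · · · · · · · · · ·
T1:
  2·area = 10  (B↔C swapped to make it positive)
  edge (2, 0)→(16, 4): d=(14,4) right/bottom  bias=-1
  edge (16, 4)→(10, 3): d=(-6,-1) top-left  bias=+0
  edge (10, 3)→(2, 0): d=(-8,-3) top-left  bias=+0
    (2,0)@(5, 1): e=[2,7,1] → █
    (3,0)@(7, 1): e=[-6,9,7] → ·
    (2,1)@(5, 3): e=[30,-5,-15] → ·
    (5,1)@(11, 3): e=[6,1,3] → █
    (6,1)@(13, 3): e=[-2,3,9] → ·
    (5,2)@(11, 5): e=[34,-11,-13] → ·
  covered (2 px):
    · · █ · · · · · · ·
    · · · · · █ · · · ·
    · · · · · · · · · ·
    · · · · · · · · · ·

Answer: 6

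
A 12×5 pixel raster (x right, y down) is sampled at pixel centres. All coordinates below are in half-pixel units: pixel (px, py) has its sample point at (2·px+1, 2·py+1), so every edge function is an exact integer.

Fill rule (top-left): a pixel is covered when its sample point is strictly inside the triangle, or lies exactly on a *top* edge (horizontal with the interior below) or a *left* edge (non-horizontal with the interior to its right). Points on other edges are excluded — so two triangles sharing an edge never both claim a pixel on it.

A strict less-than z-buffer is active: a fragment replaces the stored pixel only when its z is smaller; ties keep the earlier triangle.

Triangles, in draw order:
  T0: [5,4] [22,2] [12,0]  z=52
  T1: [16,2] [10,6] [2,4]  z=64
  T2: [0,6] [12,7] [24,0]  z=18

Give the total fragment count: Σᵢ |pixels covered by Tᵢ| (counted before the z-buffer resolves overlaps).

T0:
  2·area = 54  (B↔C swapped to make it positive)
  edge (5, 4)→(12, 0): d=(7,-4) top-left  bias=+0
  edge (12, 0)→(22, 2): d=(10,2) right/bottom  bias=-1
  edge (22, 2)→(5, 4): d=(-17,2) right/bottom  bias=-1
    (5,0)@(11, 1): e=[3,12,39] → X
    (6,0)@(13, 1): e=[11,8,35] → X
    (7,0)@(15, 1): e=[19,4,31] → X
    (8,0)@(17, 1): e=[27,0,27] → .  [on edge]
    (3,1)@(7, 3): e=[1,40,13] → X
    (4,1)@(9, 3): e=[9,36,9] → X
    (7,1)@(15, 3): e=[33,24,-3] → .
    (3,2)@(7, 5): e=[15,60,-21] → .
    (4,2)@(9, 5): e=[23,56,-25] → .
    (5,2)@(11, 5): e=[31,52,-29] → .
    (6,2)@(13, 5): e=[39,48,-33] → .
  covered (7 px):
    . . . . . X X X . . . .
    . . . X X X X . . . . .
    . . . . . . . . . . . .
    . . . . . . . . . . . .
    . . . . . . . . . . . .
T1:
  2·area = 44
  edge (16, 2)→(10, 6): d=(-6,4) right/bottom  bias=-1
  edge (10, 6)→(2, 4): d=(-8,-2) top-left  bias=+0
  edge (2, 4)→(16, 2): d=(14,-2) top-left  bias=+0
    (11,0)@(23, 1): e=[-22,66,0] → .  [on edge]
    (4,1)@(9, 3): e=[22,22,0] → X  [on edge]
    (5,1)@(11, 3): e=[14,26,4] → X
    (6,1)@(13, 3): e=[6,30,8] → X
    (7,1)@(15, 3): e=[-2,34,12] → .
    (3,2)@(7, 5): e=[18,2,24] → X
    (6,2)@(13, 5): e=[-6,14,36] → .
    (3,3)@(7, 7): e=[6,-14,52] → .
    (4,3)@(9, 7): e=[-2,-10,56] → .
    (5,3)@(11, 7): e=[-10,-6,60] → .
  covered (6 px):
    . . . . . . . . . . . .
    . . . . X X X . . . . .
    . . . X X X . . . . . .
    . . . . . . . . . . . .
    . . . . . . . . . . . .
T2:
  2·area = 96  (B↔C swapped to make it positive)
  edge (0, 6)→(24, 0): d=(24,-6) top-left  bias=+0
  edge (24, 0)→(12, 7): d=(-12,7) right/bottom  bias=-1
  edge (12, 7)→(0, 6): d=(-12,-1) top-left  bias=+0
    (10,0)@(21, 1): e=[6,9,81] → X
    (11,0)@(23, 1): e=[18,-5,83] → .
    (6,1)@(13, 3): e=[6,41,49] → X
    (7,1)@(15, 3): e=[18,27,51] → X
    (8,1)@(17, 3): e=[30,13,53] → X
    (9,1)@(19, 3): e=[42,-1,55] → .
    (10,1)@(21, 3): e=[54,-15,57] → .
    (2,2)@(5, 5): e=[6,73,17] → X
    (3,2)@(7, 5): e=[18,59,19] → X
    (4,2)@(9, 5): e=[30,45,21] → X
    (5,2)@(11, 5): e=[42,31,23] → X
    (8,2)@(17, 5): e=[78,-11,29] → .
  covered (10 px):
    . . . . . . . . . . X .
    . . . . . . X X X . . .
    . . X X X X X X . . . .
    . . . . . . . . . . . .
    . . . . . . . . . . . .

Result: 23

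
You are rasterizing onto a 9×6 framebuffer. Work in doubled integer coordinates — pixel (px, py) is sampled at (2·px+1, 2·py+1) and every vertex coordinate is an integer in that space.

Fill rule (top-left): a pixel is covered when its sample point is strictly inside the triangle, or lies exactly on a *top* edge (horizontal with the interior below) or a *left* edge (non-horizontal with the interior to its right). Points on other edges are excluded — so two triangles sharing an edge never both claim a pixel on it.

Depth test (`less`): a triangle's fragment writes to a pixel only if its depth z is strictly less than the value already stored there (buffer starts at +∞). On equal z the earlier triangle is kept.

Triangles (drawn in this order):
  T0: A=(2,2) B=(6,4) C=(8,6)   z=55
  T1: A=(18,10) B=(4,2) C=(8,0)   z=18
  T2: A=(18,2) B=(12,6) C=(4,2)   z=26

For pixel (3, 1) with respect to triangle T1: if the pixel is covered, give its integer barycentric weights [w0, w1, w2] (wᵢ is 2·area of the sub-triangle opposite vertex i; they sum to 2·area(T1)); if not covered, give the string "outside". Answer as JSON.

T0:
  2·area = 4
  edge (2, 2)→(6, 4): d=(4,2) right/bottom  bias=-1
  edge (6, 4)→(8, 6): d=(2,2) right/bottom  bias=-1
  edge (8, 6)→(2, 2): d=(-6,-4) top-left  bias=+0
    (1,0)@(3, 1): e=[-6,0,10] → ·  [on edge]
    (2,1)@(5, 3): e=[-2,0,6] → ·  [on edge]
    (3,2)@(7, 5): e=[2,0,2] → ·  [on edge]
    (4,3)@(9, 7): e=[6,0,-2] → ·  [on edge]
    (5,4)@(11, 9): e=[10,0,-6] → ·  [on edge]
    (6,5)@(13, 11): e=[14,0,-10] → ·  [on edge]
  covered (0 px):
    · · · · · · · · ·
    · · · · · · · · ·
    · · · · · · · · ·
    · · · · · · · · ·
    · · · · · · · · ·
    · · · · · · · · ·
T1:
  2·area = 60
  edge (18, 10)→(4, 2): d=(-14,-8) top-left  bias=+0
  edge (4, 2)→(8, 0): d=(4,-2) top-left  bias=+0
  edge (8, 0)→(18, 10): d=(10,10) right/bottom  bias=-1
    (3,0)@(7, 1): e=[38,2,20] → █
    (4,0)@(9, 1): e=[54,6,0] → ·  [on edge]
    (3,1)@(7, 3): e=[10,10,40] → █
    (4,1)@(9, 3): e=[26,14,20] → █
    (5,1)@(11, 3): e=[42,18,0] → ·  [on edge]
    (3,2)@(7, 5): e=[-18,18,60] → ·
    (4,2)@(9, 5): e=[-2,22,40] → ·
    (5,2)@(11, 5): e=[14,26,20] → █
    (6,2)@(13, 5): e=[30,30,0] → ·  [on edge]
    (5,3)@(11, 7): e=[-14,34,40] → ·
    (6,3)@(13, 7): e=[2,38,20] → █
    (7,3)@(15, 7): e=[18,42,0] → ·  [on edge]
    (8,4)@(17, 9): e=[6,54,0] → ·  [on edge]
  covered (5 px):
    · · · █ · · · · ·
    · · · █ █ · · · ·
    · · · · · █ · · ·
    · · · · · · █ · ·
    · · · · · · · · ·
    · · · · · · · · ·
T2:
  2·area = 56
  edge (18, 2)→(12, 6): d=(-6,4) right/bottom  bias=-1
  edge (12, 6)→(4, 2): d=(-8,-4) top-left  bias=+0
  edge (4, 2)→(18, 2): d=(14,0) top-left  bias=+0
    (3,1)@(7, 3): e=[38,4,14] → █
    (4,1)@(9, 3): e=[30,12,14] → █
    (5,1)@(11, 3): e=[22,20,14] → █
    (6,1)@(13, 3): e=[14,28,14] → █
    (7,1)@(15, 3): e=[6,36,14] → █
    (8,1)@(17, 3): e=[-2,44,14] → ·
    (3,2)@(7, 5): e=[26,-12,42] → ·
    (4,2)@(9, 5): e=[18,-4,42] → ·
    (5,2)@(11, 5): e=[10,4,42] → █
    (7,2)@(15, 5): e=[-6,20,42] → ·
    (5,3)@(11, 7): e=[-2,-12,70] → ·
    (6,3)@(13, 7): e=[-10,-4,70] → ·
  covered (7 px):
    · · · · · · · · ·
    · · · █ █ █ █ █ ·
    · · · · · █ █ · ·
    · · · · · · · · ·
    · · · · · · · · ·
    · · · · · · · · ·

Answer: [10,40,10]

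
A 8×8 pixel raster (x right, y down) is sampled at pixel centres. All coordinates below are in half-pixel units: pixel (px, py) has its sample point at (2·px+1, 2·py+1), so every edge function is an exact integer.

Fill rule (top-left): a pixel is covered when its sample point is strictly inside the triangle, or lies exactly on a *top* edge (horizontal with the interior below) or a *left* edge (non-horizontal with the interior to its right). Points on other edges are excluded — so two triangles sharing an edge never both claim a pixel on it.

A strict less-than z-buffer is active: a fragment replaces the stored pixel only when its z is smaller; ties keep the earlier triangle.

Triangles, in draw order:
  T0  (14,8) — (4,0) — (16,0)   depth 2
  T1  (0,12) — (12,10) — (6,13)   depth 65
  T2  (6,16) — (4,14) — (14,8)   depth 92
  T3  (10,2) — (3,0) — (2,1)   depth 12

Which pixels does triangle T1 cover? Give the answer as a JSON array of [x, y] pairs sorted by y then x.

T0:
  2·area = 96
  edge (14, 8)→(4, 0): d=(-10,-8) top-left  bias=+0
  edge (4, 0)→(16, 0): d=(12,0) top-left  bias=+0
  edge (16, 0)→(14, 8): d=(-2,8) right/bottom  bias=-1
    (3,0)@(7, 1): e=[14,12,70] → █
    (4,0)@(9, 1): e=[30,12,54] → █
    (5,0)@(11, 1): e=[46,12,38] → █
    (6,0)@(13, 1): e=[62,12,22] → █
    (7,0)@(15, 1): e=[78,12,6] → █
    (3,1)@(7, 3): e=[-6,36,66] → ·
    (4,1)@(9, 3): e=[10,36,50] → █
    (4,2)@(9, 5): e=[-10,60,46] → ·
    (5,2)@(11, 5): e=[6,60,30] → █
    (7,2)@(15, 5): e=[38,60,-2] → ·
    (5,3)@(11, 7): e=[-14,84,26] → ·
    (6,3)@(13, 7): e=[2,84,10] → █
  covered (12 px):
    · · · █ █ █ █ █
    · · · · █ █ █ █
    · · · · · █ █ ·
    · · · · · · █ ·
    · · · · · · · ·
    · · · · · · · ·
    · · · · · · · ·
    · · · · · · · ·
T1:
  2·area = 24
  edge (0, 12)→(12, 10): d=(12,-2) top-left  bias=+0
  edge (12, 10)→(6, 13): d=(-6,3) right/bottom  bias=-1
  edge (6, 13)→(0, 12): d=(-6,-1) top-left  bias=+0
    (3,5)@(7, 11): e=[2,9,13] → █
    (4,5)@(9, 11): e=[6,3,15] → █
    (5,5)@(11, 11): e=[10,-3,17] → ·
    (3,6)@(7, 13): e=[26,-3,1] → ·
    (4,6)@(9, 13): e=[30,-9,3] → ·
  covered (2 px):
    · · · · · · · ·
    · · · · · · · ·
    · · · · · · · ·
    · · · · · · · ·
    · · · · · · · ·
    · · · █ █ · · ·
    · · · · · · · ·
    · · · · · · · ·
T2:
  2·area = 32
  edge (6, 16)→(4, 14): d=(-2,-2) top-left  bias=+0
  edge (4, 14)→(14, 8): d=(10,-6) top-left  bias=+0
  edge (14, 8)→(6, 16): d=(-8,8) right/bottom  bias=-1
    (7,3)@(15, 7): e=[36,-4,0] → ·  [on edge]
    (6,4)@(13, 9): e=[28,4,0] → ·  [on edge]
    (0,5)@(1, 11): e=[0,-48,80] → ·  [on edge]
    (4,5)@(9, 11): e=[16,0,16] → █  [on edge]
    (5,5)@(11, 11): e=[20,12,0] → ·  [on edge]
    (1,6)@(3, 13): e=[0,-16,48] → ·  [on edge]
    (3,6)@(7, 13): e=[8,8,16] → █
    (4,6)@(9, 13): e=[12,20,0] → ·  [on edge]
    (2,7)@(5, 15): e=[0,16,16] → █  [on edge]
    (3,7)@(7, 15): e=[4,28,0] → ·  [on edge]
  covered (3 px):
    · · · · · · · ·
    · · · · · · · ·
    · · · · · · · ·
    · · · · · · · ·
    · · · · · · · ·
    · · · · █ · · ·
    · · · █ · · · ·
    · · █ · · · · ·
T3:
  2·area = 9  (B↔C swapped to make it positive)
  edge (10, 2)→(2, 1): d=(-8,-1) top-left  bias=+0
  edge (2, 1)→(3, 0): d=(1,-1) top-left  bias=+0
  edge (3, 0)→(10, 2): d=(7,2) right/bottom  bias=-1
    (1,0)@(3, 1): e=[1,1,7] → █
    (2,0)@(5, 1): e=[3,3,3] → █
    (3,0)@(7, 1): e=[5,5,-1] → ·
    (1,1)@(3, 3): e=[-15,3,21] → ·
    (2,1)@(5, 3): e=[-13,5,17] → ·
  covered (2 px):
    · █ █ · · · · ·
    · · · · · · · ·
    · · · · · · · ·
    · · · · · · · ·
    · · · · · · · ·
    · · · · · · · ·
    · · · · · · · ·
    · · · · · · · ·

Answer: [[3,5],[4,5]]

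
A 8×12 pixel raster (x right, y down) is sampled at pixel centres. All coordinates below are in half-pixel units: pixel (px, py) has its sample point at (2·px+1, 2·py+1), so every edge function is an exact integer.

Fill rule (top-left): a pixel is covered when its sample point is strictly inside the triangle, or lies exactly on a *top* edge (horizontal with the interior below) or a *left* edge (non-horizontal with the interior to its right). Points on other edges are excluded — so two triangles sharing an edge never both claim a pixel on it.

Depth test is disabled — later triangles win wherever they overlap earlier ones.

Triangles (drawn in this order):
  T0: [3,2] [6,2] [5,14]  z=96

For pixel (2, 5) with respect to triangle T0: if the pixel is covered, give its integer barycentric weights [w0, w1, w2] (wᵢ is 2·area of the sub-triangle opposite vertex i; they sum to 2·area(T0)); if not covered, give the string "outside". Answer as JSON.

T0:
  2·area = 36
  edge (3, 2)→(6, 2): d=(3,0) top-left  bias=+0
  edge (6, 2)→(5, 14): d=(-1,12) right/bottom  bias=-1
  edge (5, 14)→(3, 2): d=(-2,-12) top-left  bias=+0
    (2,1)@(5, 3): e=[3,11,22] → X
    (3,1)@(7, 3): e=[3,-13,46] → .
    (2,2)@(5, 5): e=[9,9,18] → X
    (3,2)@(7, 5): e=[9,-15,42] → .
    (2,3)@(5, 7): e=[15,7,14] → X
    (3,3)@(7, 7): e=[15,-17,38] → .
    (2,4)@(5, 9): e=[21,5,10] → X
    (3,4)@(7, 9): e=[21,-19,34] → .
    (2,5)@(5, 11): e=[27,3,6] → X
    (3,5)@(7, 11): e=[27,-21,30] → .
    (2,6)@(5, 13): e=[33,1,2] → X
    (3,6)@(7, 13): e=[33,-23,26] → .
  covered (6 px):
    . . . . . . . .
    . . X . . . . .
    . . X . . . . .
    . . X . . . . .
    . . X . . . . .
    . . X . . . . .
    . . X . . . . .
    . . . . . . . .
    . . . . . . . .
    . . . . . . . .
    . . . . . . . .
    . . . . . . . .

Answer: [3,6,27]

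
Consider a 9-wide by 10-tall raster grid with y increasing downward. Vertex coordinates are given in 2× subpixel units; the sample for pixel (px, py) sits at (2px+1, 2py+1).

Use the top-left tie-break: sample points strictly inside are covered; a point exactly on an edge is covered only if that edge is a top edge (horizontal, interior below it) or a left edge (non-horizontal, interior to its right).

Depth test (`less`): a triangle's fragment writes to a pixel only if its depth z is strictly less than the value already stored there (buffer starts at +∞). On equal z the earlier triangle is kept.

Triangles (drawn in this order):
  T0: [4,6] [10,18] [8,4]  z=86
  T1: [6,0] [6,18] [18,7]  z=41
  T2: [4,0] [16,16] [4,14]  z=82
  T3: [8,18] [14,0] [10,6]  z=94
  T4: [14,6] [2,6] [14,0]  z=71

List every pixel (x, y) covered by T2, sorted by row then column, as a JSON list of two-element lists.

T0:
  2·area = 60  (B↔C swapped to make it positive)
  edge (4, 6)→(8, 4): d=(4,-2) top-left  bias=+0
  edge (8, 4)→(10, 18): d=(2,14) right/bottom  bias=-1
  edge (10, 18)→(4, 6): d=(-6,-12) top-left  bias=+0
    (3,2)@(7, 5): e=[2,16,42] → █
    (4,2)@(9, 5): e=[6,-12,66] → ·
    (2,3)@(5, 7): e=[6,48,6] → █
    (4,3)@(9, 7): e=[14,-8,54] → ·
    (2,4)@(5, 9): e=[14,52,-6] → ·
    (3,4)@(7, 9): e=[18,24,18] → █
    (4,4)@(9, 9): e=[22,-4,42] → ·
    (3,5)@(7, 11): e=[26,28,6] → █
    (4,5)@(9, 11): e=[30,0,30] → ·  [on edge]
    (3,6)@(7, 13): e=[34,32,-6] → ·
    (4,6)@(9, 13): e=[38,4,18] → █
    (5,6)@(11, 13): e=[42,-24,42] → ·
  covered (7 px):
    · · · · · · · · ·
    · · · · · · · · ·
    · · · █ · · · · ·
    · · █ █ · · · · ·
    · · · █ · · · · ·
    · · · █ · · · · ·
    · · · · █ · · · ·
    · · · · █ · · · ·
    · · · · · · · · ·
    · · · · · · · · ·
T1:
  2·area = 216  (B↔C swapped to make it positive)
  edge (6, 0)→(18, 7): d=(12,7) right/bottom  bias=-1
  edge (18, 7)→(6, 18): d=(-12,11) right/bottom  bias=-1
  edge (6, 18)→(6, 0): d=(0,-18) top-left  bias=+0
    (3,0)@(7, 1): e=[5,193,18] → █
    (4,0)@(9, 1): e=[-9,171,54] → ·
    (3,1)@(7, 3): e=[29,169,18] → █
    (4,1)@(9, 3): e=[15,147,54] → █
    (5,1)@(11, 3): e=[1,125,90] → █
    (6,1)@(13, 3): e=[-13,103,126] → ·
    (3,2)@(7, 5): e=[53,145,18] → █
    (6,2)@(13, 5): e=[11,79,126] → █
    (7,2)@(15, 5): e=[-3,57,162] → ·
    (3,3)@(7, 7): e=[77,121,18] → █
    (7,3)@(15, 7): e=[21,33,162] → █
    (8,3)@(17, 7): e=[7,11,198] → █
  covered (29 px):
    · · · █ · · · · ·
    · · · █ █ █ · · ·
    · · · █ █ █ █ · ·
    · · · █ █ █ █ █ █
    · · · █ █ █ █ █ ·
    · · · █ █ █ █ · ·
    · · · █ █ █ · · ·
    · · · █ █ · · · ·
    · · · █ · · · · ·
    · · · · · · · · ·
T2:
  2·area = 168
  edge (4, 0)→(16, 16): d=(12,16) right/bottom  bias=-1
  edge (16, 16)→(4, 14): d=(-12,-2) top-left  bias=+0
  edge (4, 14)→(4, 0): d=(0,-14) top-left  bias=+0
    (2,1)@(5, 3): e=[20,134,14] → █
    (3,1)@(7, 3): e=[-12,138,42] → ·
    (2,2)@(5, 5): e=[44,110,14] → █
    (3,2)@(7, 5): e=[12,114,42] → █
    (4,2)@(9, 5): e=[-20,118,70] → ·
    (2,3)@(5, 7): e=[68,86,14] → █
    (4,3)@(9, 7): e=[4,94,70] → █
    (5,3)@(11, 7): e=[-28,98,98] → ·
    (2,4)@(5, 9): e=[92,62,14] → █
    (5,4)@(11, 9): e=[-4,74,98] → ·
    (2,5)@(5, 11): e=[116,38,14] → █
    (5,5)@(11, 11): e=[20,50,98] → █
  covered (21 px):
    · · · · · · · · ·
    · · █ · · · · · ·
    · · █ █ · · · · ·
    · · █ █ █ · · · ·
    · · █ █ █ · · · ·
    · · █ █ █ █ · · ·
    · · █ █ █ █ █ · ·
    · · · · · █ █ █ ·
    · · · · · · · · ·
    · · · · · · · · ·
T3:
  2·area = 36  (B↔C swapped to make it positive)
  edge (8, 18)→(10, 6): d=(2,-12) top-left  bias=+0
  edge (10, 6)→(14, 0): d=(4,-6) top-left  bias=+0
  edge (14, 0)→(8, 18): d=(-6,18) right/bottom  bias=-1
    (6,1)@(13, 3): e=[30,6,0] → ·  [on edge]
    (5,2)@(11, 5): e=[10,2,24] → █
    (6,2)@(13, 5): e=[34,14,-12] → ·
    (5,3)@(11, 7): e=[14,10,12] → █
    (6,3)@(13, 7): e=[38,22,-24] → ·
    (5,4)@(11, 9): e=[18,18,0] → ·  [on edge]
    (4,6)@(9, 13): e=[2,22,12] → █
    (5,6)@(11, 13): e=[26,34,-24] → ·
    (4,7)@(9, 15): e=[6,30,0] → ·  [on edge]
  covered (3 px):
    · · · · · · · · ·
    · · · · · · · · ·
    · · · · · █ · · ·
    · · · · · █ · · ·
    · · · · · · · · ·
    · · · · · · · · ·
    · · · · █ · · · ·
    · · · · · · · · ·
    · · · · · · · · ·
    · · · · · · · · ·
T4:
  2·area = 72
  edge (14, 6)→(2, 6): d=(-12,0) right/bottom  bias=-1
  edge (2, 6)→(14, 0): d=(12,-6) top-left  bias=+0
  edge (14, 0)→(14, 6): d=(0,6) right/bottom  bias=-1
    (6,0)@(13, 1): e=[60,6,6] → █
    (7,0)@(15, 1): e=[60,18,-6] → ·
    (4,1)@(9, 3): e=[36,6,30] → █
    (5,1)@(11, 3): e=[36,18,18] → █
    (7,1)@(15, 3): e=[36,42,-6] → ·
    (2,2)@(5, 5): e=[12,6,54] → █
    (3,2)@(7, 5): e=[12,18,42] → █
    (7,2)@(15, 5): e=[12,66,-6] → ·
    (2,3)@(5, 7): e=[-12,30,54] → ·
    (3,3)@(7, 7): e=[-12,42,42] → ·
    (4,3)@(9, 7): e=[-12,54,30] → ·
    (5,3)@(11, 7): e=[-12,66,18] → ·
  covered (9 px):
    · · · · · · █ · ·
    · · · · █ █ █ · ·
    · · █ █ █ █ █ · ·
    · · · · · · · · ·
    · · · · · · · · ·
    · · · · · · · · ·
    · · · · · · · · ·
    · · · · · · · · ·
    · · · · · · · · ·
    · · · · · · · · ·

Result: [[2,1],[2,2],[3,2],[2,3],[3,3],[4,3],[2,4],[3,4],[4,4],[2,5],[3,5],[4,5],[5,5],[2,6],[3,6],[4,6],[5,6],[6,6],[5,7],[6,7],[7,7]]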